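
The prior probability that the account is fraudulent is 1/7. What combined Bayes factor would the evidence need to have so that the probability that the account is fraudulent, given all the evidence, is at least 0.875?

42

Prior odds = (1/7)/(6/7) = 1/6.
Target odds = 0.875/0.125 = 7.
Required Bayes factor = 7 ÷ (1/6) = 42.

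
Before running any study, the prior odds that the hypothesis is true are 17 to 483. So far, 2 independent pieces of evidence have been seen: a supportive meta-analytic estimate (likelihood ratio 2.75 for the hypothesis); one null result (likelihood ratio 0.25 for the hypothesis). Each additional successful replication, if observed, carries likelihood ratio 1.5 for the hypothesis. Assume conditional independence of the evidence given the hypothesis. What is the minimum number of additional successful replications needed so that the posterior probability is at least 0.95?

17

Prior odds = 17/483.
Combined Bayes factor of the evidence already in hand = 2.75 × 0.25 = 0.6875.
Odds after that evidence = (17/483) × 0.6875 = 187/7728.
Target odds = 0.95/0.05 = 19.
Need 1.5ⁿ ≥ 19 ÷ (187/7728) = 146832/187.
1.5¹⁶ = 43046721/65536 falls short of 146832/187 but 1.5¹⁷ = 129140163/131072 reaches it, so n = 17.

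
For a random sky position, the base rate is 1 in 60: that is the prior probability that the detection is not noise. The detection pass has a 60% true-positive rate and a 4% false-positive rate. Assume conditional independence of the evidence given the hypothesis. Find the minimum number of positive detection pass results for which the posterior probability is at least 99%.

4

Prior odds = (1/60)/(59/60) = 1/59.
Likelihood ratio of a positive result = 0.6/0.04 = 15.
Target posterior odds = 0.99/0.01 = 99.
Need (1/59) × 15ⁿ ≥ 99, i.e. 15ⁿ ≥ 5841.
15³ = 3375 falls short of 5841 but 15⁴ = 50625 reaches it, so n = 4.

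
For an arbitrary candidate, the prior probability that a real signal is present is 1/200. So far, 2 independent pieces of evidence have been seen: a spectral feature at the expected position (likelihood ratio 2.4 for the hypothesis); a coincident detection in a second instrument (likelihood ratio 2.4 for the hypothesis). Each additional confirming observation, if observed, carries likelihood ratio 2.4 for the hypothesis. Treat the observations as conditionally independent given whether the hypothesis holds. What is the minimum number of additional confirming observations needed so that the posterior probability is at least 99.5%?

Prior odds = 0.005/0.995 = 1/199.
Combined Bayes factor of the evidence already in hand = 2.4 × 2.4 = 5.76.
Odds after that evidence = (1/199) × 5.76 = 144/4975.
Target odds = 0.995/0.005 = 199.
Need 2.4ⁿ ≥ 199 ÷ (144/4975) = 990025/144.
2.4¹⁰ ≈6340.34 falls short of 990025/144 but 2.4¹¹ ≈15216.8 reaches it, so n = 11.

11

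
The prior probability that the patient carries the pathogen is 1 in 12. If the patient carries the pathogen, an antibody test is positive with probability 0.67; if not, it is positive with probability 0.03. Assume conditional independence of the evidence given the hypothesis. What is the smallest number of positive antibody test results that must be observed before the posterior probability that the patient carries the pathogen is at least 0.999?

3

Prior odds = (1/12)/(11/12) = 1/11.
Likelihood ratio of a positive = 0.67/0.03 = 67/3.
Target odds: 0.999 ÷ 0.001 = 999.
Need (1/11) × (67/3)ⁿ ≥ 999, i.e. (67/3)ⁿ ≥ 10989.
(67/3)² = 4489/9 falls short of 10989 but (67/3)³ = 300763/27 reaches it, so n = 3.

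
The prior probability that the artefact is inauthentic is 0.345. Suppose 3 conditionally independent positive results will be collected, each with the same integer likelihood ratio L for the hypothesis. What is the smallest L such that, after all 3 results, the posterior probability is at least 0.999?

13

Prior odds = 0.345/0.655 = 69/131.
Target odds = 0.999/0.001 = 999.
Need L³ ≥ 999 ÷ (69/131) = 43623/23.
12³ = 1728 < 43623/23 ≤ 2197 = 13³, so L = 13.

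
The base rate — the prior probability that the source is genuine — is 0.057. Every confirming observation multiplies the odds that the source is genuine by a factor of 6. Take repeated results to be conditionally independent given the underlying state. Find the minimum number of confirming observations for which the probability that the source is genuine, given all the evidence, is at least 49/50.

4

Prior odds = 0.057/0.943 = 57/943.
Likelihood ratio per confirming observation = 6.
Target posterior odds = 0.98/0.02 = 49.
Need (57/943) × 6ⁿ ≥ 49, i.e. 6ⁿ ≥ 46207/57.
6³ = 216 falls short of 46207/57 but 6⁴ = 1296 reaches it, so n = 4.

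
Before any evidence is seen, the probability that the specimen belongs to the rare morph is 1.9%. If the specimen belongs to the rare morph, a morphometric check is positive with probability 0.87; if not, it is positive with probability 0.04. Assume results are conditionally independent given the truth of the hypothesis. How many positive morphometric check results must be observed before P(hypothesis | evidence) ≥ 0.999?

Prior odds: 0.019 ÷ 0.981 = 19/981.
Likelihood ratio of a positive = 0.87/0.04 = 21.75.
Target posterior odds = 0.999/0.001 = 999.
Need (19/981) × 21.75ⁿ ≥ 999, i.e. 21.75ⁿ ≥ 980019/19.
21.75³ = 658503/64 falls short of 980019/19 but 21.75⁴ = 57289761/256 reaches it, so n = 4.

4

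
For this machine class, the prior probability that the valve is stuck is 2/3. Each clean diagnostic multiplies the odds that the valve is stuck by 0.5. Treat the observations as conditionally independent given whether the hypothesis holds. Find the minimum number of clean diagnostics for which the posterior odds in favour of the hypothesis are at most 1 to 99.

8

Prior odds: (2/3) ÷ (1/3) = 2.
Likelihood ratio per clean diagnostic = 0.5.
Target odds = 1/99.
Require 0.5ⁿ ≤ 1/99 ÷ 2 = 1/198.
0.5⁷ = 0.0078125 is still above 1/198 but 0.5⁸ = 0.00390625 is at or below it, so n = 8.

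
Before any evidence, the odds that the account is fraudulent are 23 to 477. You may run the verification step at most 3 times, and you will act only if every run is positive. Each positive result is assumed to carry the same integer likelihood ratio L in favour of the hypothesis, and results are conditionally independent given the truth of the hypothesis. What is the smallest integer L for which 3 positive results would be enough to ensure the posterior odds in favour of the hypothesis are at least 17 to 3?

Prior odds = 23/477.
Target odds = 17/3.
Need L³ ≥ 17/3 ÷ (23/477) = 2703/23.
4³ = 64 < 2703/23 ≤ 125 = 5³, so L = 5.

5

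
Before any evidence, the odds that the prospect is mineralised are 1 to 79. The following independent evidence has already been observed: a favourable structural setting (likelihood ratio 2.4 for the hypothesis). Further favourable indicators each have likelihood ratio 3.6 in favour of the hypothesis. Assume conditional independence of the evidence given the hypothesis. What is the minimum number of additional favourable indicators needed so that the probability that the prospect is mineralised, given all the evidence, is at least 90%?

Prior odds = 1/79.
Bayes factor of the evidence already in hand = 2.4.
Odds after that evidence = (1/79) × 2.4 = 12/395.
Target odds = 0.9/0.1 = 9.
Need 3.6ⁿ ≥ 9 ÷ (12/395) = 296.25.
3.6⁴ = 167.9616 falls short of 296.25 but 3.6⁵ = 604.66176 reaches it, so n = 5.

5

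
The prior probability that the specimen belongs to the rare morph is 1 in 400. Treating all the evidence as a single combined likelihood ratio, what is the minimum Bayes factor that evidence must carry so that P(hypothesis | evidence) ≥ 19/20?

7581

Prior odds = 0.0025/0.9975 = 1/399.
Target odds = 0.95/0.05 = 19.
Required Bayes factor = 19 ÷ (1/399) = 7581.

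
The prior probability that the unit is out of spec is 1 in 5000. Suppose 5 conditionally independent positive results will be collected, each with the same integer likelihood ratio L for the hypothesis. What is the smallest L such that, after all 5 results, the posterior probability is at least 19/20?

Prior odds = 0.0002/0.9998 = 1/4999.
Target odds = 0.95/0.05 = 19.
Need L⁵ ≥ 19 ÷ (1/4999) = 94981.
9⁵ = 59049 < 94981 ≤ 100000 = 10⁵, so L = 10.

10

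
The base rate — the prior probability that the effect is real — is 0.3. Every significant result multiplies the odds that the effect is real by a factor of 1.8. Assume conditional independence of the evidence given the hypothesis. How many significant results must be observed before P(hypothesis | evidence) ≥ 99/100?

10

Prior odds: 0.3 ÷ 0.7 = 3/7.
Likelihood ratio per significant result = 1.8.
Target odds: 0.99 ÷ 0.01 = 99.
Require 1.8ⁿ ≥ 99 ÷ (3/7) = 231.
1.8⁹ = 387420489/1953125 falls short of 231 but 1.8¹⁰ ≈357.047 reaches it, so n = 10.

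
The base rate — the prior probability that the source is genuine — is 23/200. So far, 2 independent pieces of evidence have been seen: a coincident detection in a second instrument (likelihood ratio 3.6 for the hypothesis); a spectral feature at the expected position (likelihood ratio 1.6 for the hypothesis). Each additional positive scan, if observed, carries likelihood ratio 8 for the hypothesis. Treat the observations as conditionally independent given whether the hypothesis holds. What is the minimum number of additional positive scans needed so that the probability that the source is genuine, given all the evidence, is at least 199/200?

Prior odds = 0.115/0.885 = 23/177.
Combined Bayes factor of the evidence already in hand = 3.6 × 1.6 = 5.76.
Odds after that evidence = (23/177) × 5.76 = 1104/1475.
Target odds = 0.995/0.005 = 199.
Need 8ⁿ ≥ 199 ÷ (1104/1475) = 293525/1104.
8² = 64 falls short of 293525/1104 but 8³ = 512 reaches it, so n = 3.

3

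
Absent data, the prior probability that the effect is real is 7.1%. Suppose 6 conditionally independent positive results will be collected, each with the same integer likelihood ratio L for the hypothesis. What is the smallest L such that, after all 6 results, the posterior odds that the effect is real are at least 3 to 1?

2

Prior odds = 0.071/0.929 = 71/929.
Target odds = 3.
Need L⁶ ≥ 3 ÷ (71/929) = 2787/71.
1⁶ = 1 < 2787/71 ≤ 64 = 2⁶, so L = 2.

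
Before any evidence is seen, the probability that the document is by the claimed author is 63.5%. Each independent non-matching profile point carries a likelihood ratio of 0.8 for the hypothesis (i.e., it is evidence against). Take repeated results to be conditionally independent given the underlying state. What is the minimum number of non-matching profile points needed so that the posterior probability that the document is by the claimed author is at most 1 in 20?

16

Prior odds: 0.635 ÷ 0.365 = 127/73.
Likelihood ratio per non-matching profile point = 0.8.
Target posterior odds = 0.05/0.95 = 1/19.
Need (127/73) × 0.8ⁿ ≤ 1/19, i.e. 0.8ⁿ ≤ 73/2413.
0.8¹⁵ ≈0.0351844 is still above 73/2413 but 0.8¹⁶ ≈0.0281475 is at or below it, so n = 16.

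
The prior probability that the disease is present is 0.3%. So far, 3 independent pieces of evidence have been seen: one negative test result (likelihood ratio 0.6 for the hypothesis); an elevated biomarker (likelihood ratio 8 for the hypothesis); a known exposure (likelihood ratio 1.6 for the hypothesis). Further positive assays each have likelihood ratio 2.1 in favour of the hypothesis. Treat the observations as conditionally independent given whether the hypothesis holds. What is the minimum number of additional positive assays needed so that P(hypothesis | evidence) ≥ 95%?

10

Prior odds = 0.003/0.997 = 3/997.
Combined Bayes factor of the evidence already in hand = 0.6 × 8 × 1.6 = 7.68.
Odds after that evidence = (3/997) × 7.68 = 576/24925.
Target odds = 0.95/0.05 = 19.
Need 2.1ⁿ ≥ 19 ÷ (576/24925) = 473575/576.
2.1⁹ ≈794.28 falls short of 473575/576 but 2.1¹⁰ ≈1667.99 reaches it, so n = 10.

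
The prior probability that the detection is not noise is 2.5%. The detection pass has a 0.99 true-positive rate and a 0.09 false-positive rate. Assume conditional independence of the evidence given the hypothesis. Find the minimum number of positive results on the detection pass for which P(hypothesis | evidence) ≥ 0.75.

2

Prior odds: 0.025 ÷ 0.975 = 1/39.
Likelihood ratio of a positive result = 0.99/0.09 = 11.
Target posterior odds = 0.75/0.25 = 3.
Need (1/39) × 11ⁿ ≥ 3, i.e. 11ⁿ ≥ 117.
11¹ = 11 falls short of 117 but 11² = 121 reaches it, so n = 2.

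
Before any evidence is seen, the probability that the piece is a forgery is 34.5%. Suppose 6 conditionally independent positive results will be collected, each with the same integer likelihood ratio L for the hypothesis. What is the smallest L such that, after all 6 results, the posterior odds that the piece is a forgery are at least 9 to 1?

Prior odds = 0.345/0.655 = 69/131.
Target odds = 9.
Need L⁶ ≥ 9 ÷ (69/131) = 393/23.
1⁶ = 1 < 393/23 ≤ 64 = 2⁶, so L = 2.

2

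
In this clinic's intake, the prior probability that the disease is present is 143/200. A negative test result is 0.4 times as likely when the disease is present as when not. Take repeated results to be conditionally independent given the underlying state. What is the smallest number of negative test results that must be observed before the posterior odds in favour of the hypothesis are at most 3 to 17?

3

Prior odds = 0.715/0.285 = 143/57.
Likelihood ratio per negative test result = 0.4.
Target odds = 3/17.
Require 0.4ⁿ ≤ 3/17 ÷ (143/57) = 171/2431.
0.4² = 0.16 is still above 171/2431 but 0.4³ = 0.064 is at or below it, so n = 3.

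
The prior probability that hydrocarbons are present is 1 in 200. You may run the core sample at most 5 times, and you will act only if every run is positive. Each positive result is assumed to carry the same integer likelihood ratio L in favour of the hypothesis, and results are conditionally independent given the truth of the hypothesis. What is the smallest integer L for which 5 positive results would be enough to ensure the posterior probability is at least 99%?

Prior odds = 0.005/0.995 = 1/199.
Target odds = 0.99/0.01 = 99.
Need L⁵ ≥ 99 ÷ (1/199) = 19701.
7⁵ = 16807 < 19701 ≤ 32768 = 8⁵, so L = 8.

8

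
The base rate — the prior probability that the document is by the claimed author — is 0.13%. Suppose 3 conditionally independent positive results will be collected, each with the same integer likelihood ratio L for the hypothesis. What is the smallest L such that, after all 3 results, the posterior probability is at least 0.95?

25

Prior odds = 0.0013/0.9987 = 13/9987.
Target odds = 0.95/0.05 = 19.
Need L³ ≥ 19 ÷ (13/9987) = 189753/13.
24³ = 13824 < 189753/13 ≤ 15625 = 25³, so L = 25.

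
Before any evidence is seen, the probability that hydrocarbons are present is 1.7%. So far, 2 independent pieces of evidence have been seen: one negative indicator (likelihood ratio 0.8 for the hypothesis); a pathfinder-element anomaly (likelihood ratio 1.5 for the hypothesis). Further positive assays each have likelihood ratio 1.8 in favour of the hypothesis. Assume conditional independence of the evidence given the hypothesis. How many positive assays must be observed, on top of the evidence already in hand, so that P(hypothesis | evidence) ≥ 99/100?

15

Prior odds = 0.017/0.983 = 17/983.
Combined Bayes factor of the evidence already in hand = 0.8 × 1.5 = 1.2.
Odds after that evidence = (17/983) × 1.2 = 102/4915.
Target odds = 0.99/0.01 = 99.
Need 1.8ⁿ ≥ 99 ÷ (102/4915) = 162195/34.
1.8¹⁴ ≈3748.13 falls short of 162195/34 but 1.8¹⁵ ≈6746.64 reaches it, so n = 15.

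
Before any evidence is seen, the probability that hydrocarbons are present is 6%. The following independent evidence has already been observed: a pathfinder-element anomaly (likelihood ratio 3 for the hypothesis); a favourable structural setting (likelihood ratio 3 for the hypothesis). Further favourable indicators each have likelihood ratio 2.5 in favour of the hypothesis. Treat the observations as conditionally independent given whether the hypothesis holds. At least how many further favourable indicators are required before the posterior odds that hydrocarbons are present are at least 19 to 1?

Prior odds = 0.06/0.94 = 3/47.
Combined Bayes factor of the evidence already in hand = 3 × 3 = 9.
Odds after that evidence = (3/47) × 9 = 27/47.
Target odds = 19.
Need 2.5ⁿ ≥ 19 ÷ (27/47) = 893/27.
2.5³ = 15.625 falls short of 893/27 but 2.5⁴ = 39.0625 reaches it, so n = 4.

4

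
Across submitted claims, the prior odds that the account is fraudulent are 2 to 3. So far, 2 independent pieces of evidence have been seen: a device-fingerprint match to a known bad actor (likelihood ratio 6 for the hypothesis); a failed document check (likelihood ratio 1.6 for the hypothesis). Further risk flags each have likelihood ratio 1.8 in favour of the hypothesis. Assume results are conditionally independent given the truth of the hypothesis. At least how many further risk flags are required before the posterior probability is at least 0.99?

Prior odds = 2/3.
Combined Bayes factor of the evidence already in hand = 6 × 1.6 = 9.6.
Odds after that evidence = (2/3) × 9.6 = 6.4.
Target odds = 0.99/0.01 = 99.
Need 1.8ⁿ ≥ 99 ÷ 6.4 = 15.46875.
1.8⁴ = 10.4976 falls short of 15.46875 but 1.8⁵ = 18.89568 reaches it, so n = 5.

5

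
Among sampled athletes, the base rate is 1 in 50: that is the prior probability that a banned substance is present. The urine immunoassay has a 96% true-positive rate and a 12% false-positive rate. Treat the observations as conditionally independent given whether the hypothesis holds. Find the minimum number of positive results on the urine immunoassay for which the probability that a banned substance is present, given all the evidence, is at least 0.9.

Prior odds: 0.02 ÷ 0.98 = 1/49.
Likelihood ratio of a positive result = 0.96/0.12 = 8.
Target odds: 0.9 ÷ 0.1 = 9.
Require 8ⁿ ≥ 9 ÷ (1/49) = 441.
8² = 64 falls short of 441 but 8³ = 512 reaches it, so n = 3.

3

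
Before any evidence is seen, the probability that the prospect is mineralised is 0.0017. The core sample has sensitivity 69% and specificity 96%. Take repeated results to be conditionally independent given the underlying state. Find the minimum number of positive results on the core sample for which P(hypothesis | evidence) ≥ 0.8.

3

Prior odds = 0.0017/0.9983 = 17/9983.
False-positive rate = 1 − 0.96 = 0.04; likelihood ratio of a positive = 0.69/0.04 = 17.25.
Target posterior odds = 0.8/0.2 = 4.
Require 17.25ⁿ ≥ 4 ÷ (17/9983) = 39932/17.
17.25² = 297.5625 falls short of 39932/17 but 17.25³ = 5132.953125 reaches it, so n = 3.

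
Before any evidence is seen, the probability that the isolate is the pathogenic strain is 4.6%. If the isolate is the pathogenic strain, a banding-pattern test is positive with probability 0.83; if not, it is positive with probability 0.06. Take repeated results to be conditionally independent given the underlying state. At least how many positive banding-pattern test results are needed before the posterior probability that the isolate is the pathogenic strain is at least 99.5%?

4

Prior odds: 0.046 ÷ 0.954 = 23/477.
Likelihood ratio of a positive = 0.83/0.06 = 83/6.
Target posterior odds = 0.995/0.005 = 199.
Need (23/477) × (83/6)ⁿ ≥ 199, i.e. (83/6)ⁿ ≥ 94923/23.
(83/6)³ = 571787/216 falls short of 94923/23 but (83/6)⁴ = 47458321/1296 reaches it, so n = 4.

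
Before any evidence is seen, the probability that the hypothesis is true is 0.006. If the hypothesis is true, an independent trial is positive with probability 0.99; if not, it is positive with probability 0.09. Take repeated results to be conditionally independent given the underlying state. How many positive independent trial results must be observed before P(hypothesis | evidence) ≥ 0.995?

Prior odds = 0.006/0.994 = 3/497.
Likelihood ratio of a positive = 0.99/0.09 = 11.
Target odds: 0.995 ÷ 0.005 = 199.
Require 11ⁿ ≥ 199 ÷ (3/497) = 98903/3.
11⁴ = 14641 falls short of 98903/3 but 11⁵ = 161051 reaches it, so n = 5.

5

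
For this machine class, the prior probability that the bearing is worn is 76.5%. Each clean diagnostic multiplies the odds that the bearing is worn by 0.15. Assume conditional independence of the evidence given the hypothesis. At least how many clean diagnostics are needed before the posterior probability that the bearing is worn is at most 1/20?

Prior odds: 0.765 ÷ 0.235 = 153/47.
Likelihood ratio per clean diagnostic = 0.15.
Target odds: 0.05 ÷ 0.95 = 1/19.
Need (153/47) × 0.15ⁿ ≤ 1/19, i.e. 0.15ⁿ ≤ 47/2907.
0.15² = 0.0225 is still above 47/2907 but 0.15³ = 0.003375 is at or below it, so n = 3.

3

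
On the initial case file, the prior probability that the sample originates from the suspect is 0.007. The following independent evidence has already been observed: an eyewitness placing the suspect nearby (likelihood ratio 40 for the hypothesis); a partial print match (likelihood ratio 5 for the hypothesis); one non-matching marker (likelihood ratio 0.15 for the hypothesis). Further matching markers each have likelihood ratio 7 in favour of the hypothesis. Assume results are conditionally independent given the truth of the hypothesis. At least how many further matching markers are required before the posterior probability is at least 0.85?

Prior odds = 0.007/0.993 = 7/993.
Combined Bayes factor of the evidence already in hand = 40 × 5 × 0.15 = 30.
Odds after that evidence = (7/993) × 30 = 70/331.
Target odds = 0.85/0.15 = 17/3.
Need 7ⁿ ≥ 17/3 ÷ (70/331) = 5627/210.
7¹ = 7 falls short of 5627/210 but 7² = 49 reaches it, so n = 2.

2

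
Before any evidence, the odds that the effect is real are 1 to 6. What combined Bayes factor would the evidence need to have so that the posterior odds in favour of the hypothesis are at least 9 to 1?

Prior odds = 1/6.
Target odds = 9.
Required Bayes factor = 9 ÷ (1/6) = 54.

54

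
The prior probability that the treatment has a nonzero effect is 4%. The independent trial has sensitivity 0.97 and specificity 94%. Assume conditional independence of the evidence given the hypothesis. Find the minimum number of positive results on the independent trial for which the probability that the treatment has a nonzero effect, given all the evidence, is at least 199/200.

4

Prior odds: 0.04 ÷ 0.96 = 1/24.
False-positive rate = 1 − 0.94 = 0.06; likelihood ratio of a positive = 0.97/0.06 = 97/6.
Target posterior odds = 0.995/0.005 = 199.
Require (97/6)ⁿ ≥ 199 ÷ (1/24) = 4776.
(97/6)³ = 912673/216 falls short of 4776 but (97/6)⁴ = 88529281/1296 reaches it, so n = 4.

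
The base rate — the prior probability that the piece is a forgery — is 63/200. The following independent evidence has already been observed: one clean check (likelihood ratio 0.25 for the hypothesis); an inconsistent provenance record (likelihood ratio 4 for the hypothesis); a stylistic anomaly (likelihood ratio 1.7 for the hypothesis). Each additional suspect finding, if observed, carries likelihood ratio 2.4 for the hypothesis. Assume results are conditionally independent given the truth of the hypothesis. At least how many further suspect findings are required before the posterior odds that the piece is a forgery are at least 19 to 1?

4

Prior odds = 0.315/0.685 = 63/137.
Combined Bayes factor of the evidence already in hand = 0.25 × 4 × 1.7 = 1.7.
Odds after that evidence = (63/137) × 1.7 = 1071/1370.
Target odds = 19.
Need 2.4ⁿ ≥ 19 ÷ (1071/1370) = 26030/1071.
2.4³ = 13.824 falls short of 26030/1071 but 2.4⁴ = 33.1776 reaches it, so n = 4.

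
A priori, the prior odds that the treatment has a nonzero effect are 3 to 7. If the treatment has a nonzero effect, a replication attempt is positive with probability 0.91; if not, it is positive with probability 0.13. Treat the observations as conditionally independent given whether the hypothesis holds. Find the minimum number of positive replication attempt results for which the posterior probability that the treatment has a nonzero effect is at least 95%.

2

Prior odds = 3/7.
Likelihood ratio of a positive = 0.91/0.13 = 7.
Target odds: 0.95 ÷ 0.05 = 19.
Require 7ⁿ ≥ 19 ÷ (3/7) = 133/3.
7¹ = 7 falls short of 133/3 but 7² = 49 reaches it, so n = 2.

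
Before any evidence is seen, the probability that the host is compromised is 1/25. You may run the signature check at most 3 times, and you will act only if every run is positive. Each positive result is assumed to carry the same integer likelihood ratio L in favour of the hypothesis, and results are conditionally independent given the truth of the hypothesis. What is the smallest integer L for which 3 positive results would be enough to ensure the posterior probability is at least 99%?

14

Prior odds = 0.04/0.96 = 1/24.
Target odds = 0.99/0.01 = 99.
Need L³ ≥ 99 ÷ (1/24) = 2376.
13³ = 2197 < 2376 ≤ 2744 = 14³, so L = 14.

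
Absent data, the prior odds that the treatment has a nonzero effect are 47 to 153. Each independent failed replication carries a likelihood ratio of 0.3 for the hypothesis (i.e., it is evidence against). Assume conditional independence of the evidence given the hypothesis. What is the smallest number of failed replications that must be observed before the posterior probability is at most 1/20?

Prior odds = 47/153.
Likelihood ratio per failed replication = 0.3.
Target posterior odds = 0.05/0.95 = 1/19.
Need (47/153) × 0.3ⁿ ≤ 1/19, i.e. 0.3ⁿ ≤ 153/893.
0.3¹ = 0.3 is still above 153/893 but 0.3² = 0.09 is at or below it, so n = 2.

2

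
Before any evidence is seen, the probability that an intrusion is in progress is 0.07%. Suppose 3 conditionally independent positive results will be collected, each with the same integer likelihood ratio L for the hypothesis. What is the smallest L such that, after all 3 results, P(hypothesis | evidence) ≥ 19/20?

31

Prior odds = 0.0007/0.9993 = 7/9993.
Target odds = 0.95/0.05 = 19.
Need L³ ≥ 19 ÷ (7/9993) = 189867/7.
30³ = 27000 < 189867/7 ≤ 29791 = 31³, so L = 31.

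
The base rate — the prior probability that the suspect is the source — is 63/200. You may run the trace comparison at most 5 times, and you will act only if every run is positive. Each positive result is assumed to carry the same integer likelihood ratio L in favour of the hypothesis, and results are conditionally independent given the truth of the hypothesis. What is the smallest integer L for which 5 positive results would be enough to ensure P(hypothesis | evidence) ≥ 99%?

3

Prior odds = 0.315/0.685 = 63/137.
Target odds = 0.99/0.01 = 99.
Need L⁵ ≥ 99 ÷ (63/137) = 1507/7.
2⁵ = 32 < 1507/7 ≤ 243 = 3⁵, so L = 3.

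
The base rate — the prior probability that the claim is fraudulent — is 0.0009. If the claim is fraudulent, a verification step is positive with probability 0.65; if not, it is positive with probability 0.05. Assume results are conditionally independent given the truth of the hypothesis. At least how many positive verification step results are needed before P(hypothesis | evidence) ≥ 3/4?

Prior odds: 0.0009 ÷ 0.9991 = 9/9991.
Likelihood ratio of a positive = 0.65/0.05 = 13.
Target posterior odds = 0.75/0.25 = 3.
Need (9/9991) × 13ⁿ ≥ 3, i.e. 13ⁿ ≥ 9991/3.
13³ = 2197 falls short of 9991/3 but 13⁴ = 28561 reaches it, so n = 4.

4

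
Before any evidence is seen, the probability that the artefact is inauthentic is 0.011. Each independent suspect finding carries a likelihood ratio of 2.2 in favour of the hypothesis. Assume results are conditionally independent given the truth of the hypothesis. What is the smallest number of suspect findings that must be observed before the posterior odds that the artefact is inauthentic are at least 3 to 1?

8

Prior odds: 0.011 ÷ 0.989 = 11/989.
Likelihood ratio per suspect finding = 2.2.
Target odds = 3.
Need (11/989) × 2.2ⁿ ≥ 3, i.e. 2.2ⁿ ≥ 2967/11.
2.2⁷ = 19487171/78125 falls short of 2967/11 but 2.2⁸ = 214358881/390625 reaches it, so n = 8.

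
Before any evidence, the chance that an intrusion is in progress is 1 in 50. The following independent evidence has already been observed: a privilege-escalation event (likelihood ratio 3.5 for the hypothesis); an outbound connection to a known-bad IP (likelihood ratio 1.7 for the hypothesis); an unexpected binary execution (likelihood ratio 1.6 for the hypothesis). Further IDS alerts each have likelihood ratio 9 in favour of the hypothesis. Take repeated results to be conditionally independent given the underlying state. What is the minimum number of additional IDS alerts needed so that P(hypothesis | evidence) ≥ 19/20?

Prior odds = 0.02/0.98 = 1/49.
Combined Bayes factor of the evidence already in hand = 3.5 × 1.7 × 1.6 = 9.52.
Odds after that evidence = (1/49) × 9.52 = 34/175.
Target odds = 0.95/0.05 = 19.
Need 9ⁿ ≥ 19 ÷ (34/175) = 3325/34.
9² = 81 falls short of 3325/34 but 9³ = 729 reaches it, so n = 3.

3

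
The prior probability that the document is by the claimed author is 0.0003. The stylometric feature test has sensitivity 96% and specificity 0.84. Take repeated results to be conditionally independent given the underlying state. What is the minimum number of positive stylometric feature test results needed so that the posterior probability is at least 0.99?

8

Prior odds: 0.0003 ÷ 0.9997 = 3/9997.
False-positive rate = 1 − 0.84 = 0.16; likelihood ratio of a positive = 0.96/0.16 = 6.
Target odds: 0.99 ÷ 0.01 = 99.
Require 6ⁿ ≥ 99 ÷ (3/9997) = 329901.
6⁷ = 279936 falls short of 329901 but 6⁸ = 1679616 reaches it, so n = 8.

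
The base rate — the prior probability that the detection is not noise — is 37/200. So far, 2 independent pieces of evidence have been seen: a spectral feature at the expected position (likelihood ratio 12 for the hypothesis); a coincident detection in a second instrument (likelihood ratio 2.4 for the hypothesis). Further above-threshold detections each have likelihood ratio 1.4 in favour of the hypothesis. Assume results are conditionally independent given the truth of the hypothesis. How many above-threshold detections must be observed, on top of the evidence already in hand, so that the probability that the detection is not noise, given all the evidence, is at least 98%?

Prior odds = 0.185/0.815 = 37/163.
Combined Bayes factor of the evidence already in hand = 12 × 2.4 = 28.8.
Odds after that evidence = (37/163) × 28.8 = 5328/815.
Target odds = 0.98/0.02 = 49.
Need 1.4ⁿ ≥ 49 ÷ (5328/815) = 39935/5328.
1.4⁵ = 5.37824 falls short of 39935/5328 but 1.4⁶ = 117649/15625 reaches it, so n = 6.

6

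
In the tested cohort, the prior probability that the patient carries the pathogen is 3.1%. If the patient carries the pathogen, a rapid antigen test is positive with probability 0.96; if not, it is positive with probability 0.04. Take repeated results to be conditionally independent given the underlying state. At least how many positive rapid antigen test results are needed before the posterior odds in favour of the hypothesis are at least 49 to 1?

Prior odds: 0.031 ÷ 0.969 = 31/969.
Likelihood ratio of a positive = 0.96/0.04 = 24.
Target odds = 49.
Need (31/969) × 24ⁿ ≥ 49, i.e. 24ⁿ ≥ 47481/31.
24² = 576 falls short of 47481/31 but 24³ = 13824 reaches it, so n = 3.

3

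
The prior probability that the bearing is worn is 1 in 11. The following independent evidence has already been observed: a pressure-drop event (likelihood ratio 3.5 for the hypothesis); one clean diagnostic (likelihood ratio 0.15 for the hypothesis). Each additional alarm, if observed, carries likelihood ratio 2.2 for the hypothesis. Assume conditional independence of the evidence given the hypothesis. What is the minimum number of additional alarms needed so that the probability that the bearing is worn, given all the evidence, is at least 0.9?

Prior odds = (1/11)/(10/11) = 0.1.
Combined Bayes factor of the evidence already in hand = 3.5 × 0.15 = 0.525.
Odds after that evidence = 0.1 × 0.525 = 0.0525.
Target odds = 0.9/0.1 = 9.
Need 2.2ⁿ ≥ 9 ÷ 0.0525 = 1200/7.
2.2⁶ = 1771561/15625 falls short of 1200/7 but 2.2⁷ = 19487171/78125 reaches it, so n = 7.

7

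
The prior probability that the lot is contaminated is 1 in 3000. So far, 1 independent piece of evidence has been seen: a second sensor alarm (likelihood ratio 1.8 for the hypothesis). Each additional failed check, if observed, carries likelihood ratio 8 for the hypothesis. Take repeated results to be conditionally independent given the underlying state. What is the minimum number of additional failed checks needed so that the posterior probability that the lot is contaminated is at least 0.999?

Prior odds = (1/3000)/(2999/3000) = 1/2999.
Bayes factor of the evidence already in hand = 1.8.
Odds after that evidence = (1/2999) × 1.8 = 9/14995.
Target odds = 0.999/0.001 = 999.
Need 8ⁿ ≥ 999 ÷ (9/14995) = 1664445.
8⁶ = 262144 falls short of 1664445 but 8⁷ = 2097152 reaches it, so n = 7.

7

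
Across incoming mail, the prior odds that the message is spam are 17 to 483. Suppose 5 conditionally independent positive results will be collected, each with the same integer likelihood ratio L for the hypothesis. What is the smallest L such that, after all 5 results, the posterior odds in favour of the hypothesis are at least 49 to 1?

Prior odds = 17/483.
Target odds = 49.
Need L⁵ ≥ 49 ÷ (17/483) = 23667/17.
4⁵ = 1024 < 23667/17 ≤ 3125 = 5⁵, so L = 5.

5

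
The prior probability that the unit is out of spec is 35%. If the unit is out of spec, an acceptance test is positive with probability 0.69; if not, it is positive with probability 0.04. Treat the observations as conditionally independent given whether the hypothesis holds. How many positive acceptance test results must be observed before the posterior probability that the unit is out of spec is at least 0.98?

2

Prior odds = 0.35/0.65 = 7/13.
Likelihood ratio of a positive = 0.69/0.04 = 17.25.
Target odds: 0.98 ÷ 0.02 = 49.
Require 17.25ⁿ ≥ 49 ÷ (7/13) = 91.
17.25¹ = 17.25 falls short of 91 but 17.25² = 297.5625 reaches it, so n = 2.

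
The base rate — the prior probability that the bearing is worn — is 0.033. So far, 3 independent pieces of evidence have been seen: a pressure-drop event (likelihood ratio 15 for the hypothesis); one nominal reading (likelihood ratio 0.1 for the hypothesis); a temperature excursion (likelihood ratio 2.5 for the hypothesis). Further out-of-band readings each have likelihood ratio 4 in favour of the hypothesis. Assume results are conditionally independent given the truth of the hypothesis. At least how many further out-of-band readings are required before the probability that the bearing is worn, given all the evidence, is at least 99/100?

Prior odds = 0.033/0.967 = 33/967.
Combined Bayes factor of the evidence already in hand = 15 × 0.1 × 2.5 = 3.75.
Odds after that evidence = (33/967) × 3.75 = 495/3868.
Target odds = 0.99/0.01 = 99.
Need 4ⁿ ≥ 99 ÷ (495/3868) = 773.6.
4⁴ = 256 falls short of 773.6 but 4⁵ = 1024 reaches it, so n = 5.

5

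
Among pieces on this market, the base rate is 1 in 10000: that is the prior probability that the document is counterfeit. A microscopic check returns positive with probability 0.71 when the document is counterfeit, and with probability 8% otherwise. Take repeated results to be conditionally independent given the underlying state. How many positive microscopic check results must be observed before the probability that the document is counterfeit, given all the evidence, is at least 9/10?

Prior odds = 0.0001/0.9999 = 1/9999.
Likelihood ratio of a positive result = 0.71/0.08 = 8.875.
Target odds: 0.9 ÷ 0.1 = 9.
Need (1/9999) × 8.875ⁿ ≥ 9, i.e. 8.875ⁿ ≥ 89991.
8.875⁵ ≈55060.7 falls short of 89991 but 8.875⁶ ≈488664 reaches it, so n = 6.

6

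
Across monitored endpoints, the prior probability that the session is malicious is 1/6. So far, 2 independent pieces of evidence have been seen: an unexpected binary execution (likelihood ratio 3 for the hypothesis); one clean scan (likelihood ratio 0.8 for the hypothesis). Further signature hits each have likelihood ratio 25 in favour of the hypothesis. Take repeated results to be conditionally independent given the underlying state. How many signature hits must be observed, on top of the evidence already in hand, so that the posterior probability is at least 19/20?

2

Prior odds = (1/6)/(5/6) = 0.2.
Combined Bayes factor of the evidence already in hand = 3 × 0.8 = 2.4.
Odds after that evidence = 0.2 × 2.4 = 0.48.
Target odds = 0.95/0.05 = 19.
Need 25ⁿ ≥ 19 ÷ 0.48 = 475/12.
25¹ = 25 falls short of 475/12 but 25² = 625 reaches it, so n = 2.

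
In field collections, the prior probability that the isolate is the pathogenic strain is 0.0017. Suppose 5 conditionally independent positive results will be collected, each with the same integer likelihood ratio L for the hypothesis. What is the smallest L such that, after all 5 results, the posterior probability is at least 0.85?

Prior odds = 0.0017/0.9983 = 17/9983.
Target odds = 0.85/0.15 = 17/3.
Need L⁵ ≥ 17/3 ÷ (17/9983) = 9983/3.
5⁵ = 3125 < 9983/3 ≤ 7776 = 6⁵, so L = 6.

6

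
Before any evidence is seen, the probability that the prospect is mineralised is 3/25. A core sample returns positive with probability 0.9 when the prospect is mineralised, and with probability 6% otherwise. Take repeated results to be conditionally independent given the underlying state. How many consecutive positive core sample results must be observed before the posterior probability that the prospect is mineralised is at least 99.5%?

Prior odds = 0.12/0.88 = 3/22.
Likelihood ratio of a positive result = 0.9/0.06 = 15.
Target odds: 0.995 ÷ 0.005 = 199.
Require 15ⁿ ≥ 199 ÷ (3/22) = 4378/3.
15² = 225 falls short of 4378/3 but 15³ = 3375 reaches it, so n = 3.

3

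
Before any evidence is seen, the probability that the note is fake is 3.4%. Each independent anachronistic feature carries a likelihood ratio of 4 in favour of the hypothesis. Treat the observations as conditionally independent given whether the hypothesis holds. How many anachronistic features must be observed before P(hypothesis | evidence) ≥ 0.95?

5

Prior odds: 0.034 ÷ 0.966 = 17/483.
Likelihood ratio per anachronistic feature = 4.
Target odds: 0.95 ÷ 0.05 = 19.
Need (17/483) × 4ⁿ ≥ 19, i.e. 4ⁿ ≥ 9177/17.
4⁴ = 256 falls short of 9177/17 but 4⁵ = 1024 reaches it, so n = 5.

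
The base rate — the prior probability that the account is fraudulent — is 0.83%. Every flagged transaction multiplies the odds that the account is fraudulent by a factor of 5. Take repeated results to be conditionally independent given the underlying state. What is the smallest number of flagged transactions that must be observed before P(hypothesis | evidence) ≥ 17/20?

Prior odds = 0.0083/0.9917 = 83/9917.
Likelihood ratio per flagged transaction = 5.
Target odds: 0.85 ÷ 0.15 = 17/3.
Require 5ⁿ ≥ 17/3 ÷ (83/9917) = 168589/249.
5⁴ = 625 falls short of 168589/249 but 5⁵ = 3125 reaches it, so n = 5.

5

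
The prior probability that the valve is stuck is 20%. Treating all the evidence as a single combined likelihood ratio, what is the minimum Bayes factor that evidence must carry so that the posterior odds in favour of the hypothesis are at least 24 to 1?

96

Prior odds = 0.2/0.8 = 0.25.
Target odds = 24.
Required Bayes factor = 24 ÷ 0.25 = 96.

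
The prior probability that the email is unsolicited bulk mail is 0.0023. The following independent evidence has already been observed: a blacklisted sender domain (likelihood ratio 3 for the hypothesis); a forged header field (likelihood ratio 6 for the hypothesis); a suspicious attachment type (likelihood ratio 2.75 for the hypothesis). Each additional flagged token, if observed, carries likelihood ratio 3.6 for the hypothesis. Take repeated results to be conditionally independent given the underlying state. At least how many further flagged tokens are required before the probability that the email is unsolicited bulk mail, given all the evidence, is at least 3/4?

3

Prior odds = 0.0023/0.9977 = 23/9977.
Combined Bayes factor of the evidence already in hand = 3 × 6 × 2.75 = 49.5.
Odds after that evidence = (23/9977) × 49.5 = 207/1814.
Target odds = 0.75/0.25 = 3.
Need 3.6ⁿ ≥ 3 ÷ (207/1814) = 1814/69.
3.6² = 12.96 falls short of 1814/69 but 3.6³ = 46.656 reaches it, so n = 3.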